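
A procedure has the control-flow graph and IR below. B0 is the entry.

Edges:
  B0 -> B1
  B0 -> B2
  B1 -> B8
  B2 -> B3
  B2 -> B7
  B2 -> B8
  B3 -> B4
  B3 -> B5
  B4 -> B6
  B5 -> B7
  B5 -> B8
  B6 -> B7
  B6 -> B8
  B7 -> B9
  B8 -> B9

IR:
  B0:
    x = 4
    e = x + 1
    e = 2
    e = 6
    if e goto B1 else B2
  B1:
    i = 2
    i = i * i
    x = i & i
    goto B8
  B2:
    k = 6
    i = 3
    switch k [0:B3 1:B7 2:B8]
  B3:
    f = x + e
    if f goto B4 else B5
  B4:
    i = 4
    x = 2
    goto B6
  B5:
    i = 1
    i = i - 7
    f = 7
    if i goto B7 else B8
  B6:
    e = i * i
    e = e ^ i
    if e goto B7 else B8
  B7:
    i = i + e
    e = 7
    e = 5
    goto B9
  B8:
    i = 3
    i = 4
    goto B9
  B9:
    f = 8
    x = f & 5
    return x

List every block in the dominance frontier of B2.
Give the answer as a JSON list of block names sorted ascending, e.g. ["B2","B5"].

idom tree: B1←B0 B2←B0 B3←B2 B4←B3 B5←B3 B6←B4 B7←B2 B8←B0 B9←B0
Dom at joins:
  B7: preds {B2,B5,B6}: {B0,B2} ∩ {B0,B2,B3,B5} ∩ {B0,B2,B3,B4,B6} = {B0,B2}; idom=B2
  B8: preds {B1,B2,B5,B6}: {B0,B1} ∩ {B0,B2} ∩ {B0,B2,B3,B5} ∩ {B0,B2,B3,B4,B6} = {B0}; idom=B0
  B9: preds {B7,B8}: {B0,B2,B7} ∩ {B0,B8} = {B0}; idom=B0

DF derivation:
  B7←B2: walk · to B2
  B7←B5: walk B5→B3 to B2
  B7←B6: walk B6→B4→B3 to B2
  B8←B1: walk B1 to B0
  B8←B2: walk B2 to B0
  B8←B5: walk B5→B3→B2 to B0
  B8←B6: walk B6→B4→B3→B2 to B0
  B9←B7: walk B7→B2 to B0
  B9←B8: walk B8 to B0
  DF(B0)=∅
  DF(B1)={B8}
  DF(B2)={B8,B9}
  DF(B3)={B7,B8}
  DF(B4)={B7,B8}
  DF(B5)={B7,B8}
  DF(B6)={B7,B8}
  DF(B7)={B9}
  DF(B8)={B9}
  DF(B9)=∅

DF(B2) = ["B8", "B9"]

Answer: ["B8", "B9"]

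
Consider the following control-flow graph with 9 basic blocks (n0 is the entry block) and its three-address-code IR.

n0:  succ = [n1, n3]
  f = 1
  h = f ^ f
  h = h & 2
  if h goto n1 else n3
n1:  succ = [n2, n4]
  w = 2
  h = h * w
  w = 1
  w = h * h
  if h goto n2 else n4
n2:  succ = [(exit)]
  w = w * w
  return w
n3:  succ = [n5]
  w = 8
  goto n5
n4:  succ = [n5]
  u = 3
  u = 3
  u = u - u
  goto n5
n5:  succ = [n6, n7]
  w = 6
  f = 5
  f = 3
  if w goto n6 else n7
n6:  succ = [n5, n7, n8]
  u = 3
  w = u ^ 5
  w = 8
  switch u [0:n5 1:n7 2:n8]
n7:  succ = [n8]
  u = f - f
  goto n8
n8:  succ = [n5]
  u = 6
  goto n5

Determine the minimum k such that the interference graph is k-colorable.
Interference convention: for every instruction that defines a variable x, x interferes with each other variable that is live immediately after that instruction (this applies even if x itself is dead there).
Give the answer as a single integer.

Per-block:
  n0: {f,h} / ∅
  n1: {h,w} / {h}
  n2: {w} / {w}
  n3: {w} / ∅
  n4: {u} / ∅
  n5: {f,w} / ∅
  n6: {u,w} / ∅
  n7: {u} / {f}
  n8: {u} / ∅

Live sets:
  n0 li=∅ lo={h}
  n1 li={h} lo={w}
  n2 li={w} lo=∅
  n3 li=∅ lo=∅
  n4 li=∅ lo=∅
  n5 li=∅ lo={f}
  n6 li={f} lo={f}
  n7 li={f} lo=∅
  n8 li=∅ lo=∅

Conflict graph:
  f: {u,w}
  h: {w}
  u: {f,w}
  w: {f,h,u}

Chromatic number:
  {f,u,w} pairwise interfere (3-clique) ⇒ χ ≥ 3
  3-colouring: r0={w}  r1={f,h}  r2={u}
  χ = 3

Answer: 3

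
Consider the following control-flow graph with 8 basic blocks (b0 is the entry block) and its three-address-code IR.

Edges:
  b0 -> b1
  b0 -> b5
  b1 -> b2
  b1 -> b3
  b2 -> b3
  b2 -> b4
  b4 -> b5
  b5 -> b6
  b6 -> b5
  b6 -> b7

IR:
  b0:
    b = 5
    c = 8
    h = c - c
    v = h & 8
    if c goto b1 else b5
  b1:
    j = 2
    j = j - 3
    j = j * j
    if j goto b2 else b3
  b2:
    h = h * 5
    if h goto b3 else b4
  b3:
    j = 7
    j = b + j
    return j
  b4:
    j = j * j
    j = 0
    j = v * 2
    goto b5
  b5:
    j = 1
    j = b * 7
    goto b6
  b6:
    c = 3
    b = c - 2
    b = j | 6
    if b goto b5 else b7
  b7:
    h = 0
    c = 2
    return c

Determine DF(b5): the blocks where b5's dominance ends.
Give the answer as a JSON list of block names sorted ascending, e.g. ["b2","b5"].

idom tree: b1←b0 b2←b1 b3←b1 b4←b2 b5←b0 b6←b5 b7←b6
Dom at joins:
  b3: preds {b1,b2}: {b0,b1} ∩ {b0,b1,b2} = {b0,b1}; idom=b1
  b5: preds {b0,b4,b6}: {b0} ∩ {b0,b1,b2,b4} ∩ {b0,b5,b6} = {b0}; idom=b0

DF derivation:
  join b3 pred b1: · stop@b1
  join b3 pred b2: b2 stop@b1
  join b5 pred b0: · stop@b0
  join b5 pred b4: b4→b2→b1 stop@b0
  join b5 pred b6: b6→b5 stop@b0
  b0 → ∅
  b1 → {b5}
  b2 → {b3,b5}
  b3 → ∅
  b4 → {b5}
  b5 → {b5}
  b6 → {b5}
  b7 → ∅

DF(b5) = ["b5"]

Answer: ["b5"]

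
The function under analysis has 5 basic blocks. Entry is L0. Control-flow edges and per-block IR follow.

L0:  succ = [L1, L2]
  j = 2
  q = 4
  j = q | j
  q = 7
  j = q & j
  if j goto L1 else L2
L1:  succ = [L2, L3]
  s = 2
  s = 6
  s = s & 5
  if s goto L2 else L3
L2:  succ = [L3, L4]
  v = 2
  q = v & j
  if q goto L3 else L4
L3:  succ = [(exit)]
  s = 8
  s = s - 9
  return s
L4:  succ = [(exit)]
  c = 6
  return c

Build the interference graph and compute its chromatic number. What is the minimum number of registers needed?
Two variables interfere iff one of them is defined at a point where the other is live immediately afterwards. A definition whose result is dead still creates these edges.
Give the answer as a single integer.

Answer: 2

Derivation:
Per-block:
  L0: def={j,q} ue=∅
  L1: def={s} ue=∅
  L2: def={q,v} ue={j}
  L3: def={s} ue=∅
  L4: def={c} ue=∅

Backward fixpoint:
  L0: in=∅ out={j}
  L1: in={j} out={j}
  L2: in={j} out=∅
  L3: in=∅ out=∅
  L4: in=∅ out=∅

Conflict graph:
  c↔∅
  j↔{q,s,v}
  q↔{j}
  s↔{j}
  v↔{j}

Colouring:
  clique {j,q} ⇒ need ≥ 2
  assign c→r0 j→r0 q→r1 s→r1 v→r1 — no edge inside a register ⇒ χ ≤ 2
  χ = 2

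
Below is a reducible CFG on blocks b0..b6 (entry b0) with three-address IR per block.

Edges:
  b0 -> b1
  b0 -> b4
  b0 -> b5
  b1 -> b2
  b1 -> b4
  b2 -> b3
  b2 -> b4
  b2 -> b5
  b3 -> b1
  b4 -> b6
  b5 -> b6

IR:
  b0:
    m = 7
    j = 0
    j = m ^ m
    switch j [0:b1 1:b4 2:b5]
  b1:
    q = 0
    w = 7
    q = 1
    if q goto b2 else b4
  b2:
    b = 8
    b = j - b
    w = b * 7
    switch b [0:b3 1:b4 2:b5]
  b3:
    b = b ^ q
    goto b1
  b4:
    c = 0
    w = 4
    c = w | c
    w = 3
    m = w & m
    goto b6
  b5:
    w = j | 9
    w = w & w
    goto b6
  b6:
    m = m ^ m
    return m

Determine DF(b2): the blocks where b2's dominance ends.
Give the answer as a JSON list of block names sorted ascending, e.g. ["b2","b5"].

idom tree: b1←b0 b2←b1 b3←b2 b4←b0 b5←b0 b6←b0
Dom∩ at merges:
  b1: preds {b0,b3}: {b0} ∩ {b0,b1,b2,b3} = {b0}; idom=b0
  b4: preds {b0,b1,b2}: {b0} ∩ {b0,b1} ∩ {b0,b1,b2} = {b0}; idom=b0
  b5: preds {b0,b2}: {b0} ∩ {b0,b1,b2} = {b0}; idom=b0
  b6: preds {b4,b5}: {b0,b4} ∩ {b0,b5} = {b0}; idom=b0

Frontier:
  b1←b0: walk · to b0
  b1←b3: walk b3→b2→b1 to b0
  b4←b0: walk · to b0
  b4←b1: walk b1 to b0
  b4←b2: walk b2→b1 to b0
  b5←b0: walk · to b0
  b5←b2: walk b2→b1 to b0
  b6←b4: walk b4 to b0
  b6←b5: walk b5 to b0
  DF(b0)=∅
  DF(b1)={b1,b4,b5}
  DF(b2)={b1,b4,b5}
  DF(b3)={b1}
  DF(b4)={b6}
  DF(b5)={b6}
  DF(b6)=∅

DF(b2) = ["b1", "b4", "b5"]

Answer: ["b1", "b4", "b5"]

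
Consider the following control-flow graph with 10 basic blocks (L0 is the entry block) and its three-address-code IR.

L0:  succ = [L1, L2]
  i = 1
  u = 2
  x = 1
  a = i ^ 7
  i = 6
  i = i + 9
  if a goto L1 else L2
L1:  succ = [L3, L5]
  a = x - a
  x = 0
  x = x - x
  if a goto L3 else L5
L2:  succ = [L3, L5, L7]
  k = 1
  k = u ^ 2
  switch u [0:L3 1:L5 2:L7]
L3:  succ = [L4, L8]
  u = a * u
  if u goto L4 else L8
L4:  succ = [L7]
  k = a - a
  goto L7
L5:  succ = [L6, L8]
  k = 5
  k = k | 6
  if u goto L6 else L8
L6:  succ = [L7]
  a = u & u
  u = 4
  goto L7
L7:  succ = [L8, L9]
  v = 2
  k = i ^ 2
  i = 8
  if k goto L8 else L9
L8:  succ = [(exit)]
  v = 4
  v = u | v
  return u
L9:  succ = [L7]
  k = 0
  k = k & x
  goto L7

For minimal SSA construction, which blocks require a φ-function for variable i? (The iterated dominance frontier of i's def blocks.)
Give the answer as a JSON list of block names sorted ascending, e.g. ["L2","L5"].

idom tree: L1←L0 L2←L0 L3←L0 L4←L3 L5←L0 L6←L5 L7←L0 L8←L0 L9←L7
Dom at joins:
  L3: preds {L1,L2}: {L0,L1} ∩ {L0,L2} = {L0}; idom=L0
  L5: preds {L1,L2}: {L0,L1} ∩ {L0,L2} = {L0}; idom=L0
  L7: preds {L2,L4,L6,L9}: {L0,L2} ∩ {L0,L3,L4} ∩ {L0,L5,L6} ∩ {L0,L7,L9} = {L0}; idom=L0
  L8: preds {L3,L5,L7}: {L0,L3} ∩ {L0,L5} ∩ {L0,L7} = {L0}; idom=L0

Frontier:
  join L3 pred L1: L1 stop@L0
  join L3 pred L2: L2 stop@L0
  join L5 pred L1: L1 stop@L0
  join L5 pred L2: L2 stop@L0
  join L7 pred L2: L2 stop@L0
  join L7 pred L4: L4→L3 stop@L0
  join L7 pred L6: L6→L5 stop@L0
  join L7 pred L9: L9→L7 stop@L0
  join L8 pred L3: L3 stop@L0
  join L8 pred L5: L5 stop@L0
  join L8 pred L7: L7 stop@L0
  L0: DF=∅
  L1: DF={L3,L5}
  L2: DF={L3,L5,L7}
  L3: DF={L7,L8}
  L4: DF={L7}
  L5: DF={L7,L8}
  L6: DF={L7}
  L7: DF={L7,L8}
  L8: DF=∅
  L9: DF={L7}

φ for i: defs {L0,L7}
  DF⁺ = {L7,L8}

Answer: ["L7", "L8"]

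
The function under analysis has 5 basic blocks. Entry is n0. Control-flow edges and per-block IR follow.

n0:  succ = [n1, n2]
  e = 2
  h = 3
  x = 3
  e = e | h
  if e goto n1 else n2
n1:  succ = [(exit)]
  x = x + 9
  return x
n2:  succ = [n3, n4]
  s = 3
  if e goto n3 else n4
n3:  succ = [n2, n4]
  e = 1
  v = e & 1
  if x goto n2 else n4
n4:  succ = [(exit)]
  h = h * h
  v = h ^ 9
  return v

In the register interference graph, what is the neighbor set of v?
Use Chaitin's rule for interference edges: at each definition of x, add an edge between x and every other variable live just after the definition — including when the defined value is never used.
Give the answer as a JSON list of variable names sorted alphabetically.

Answer: ["e", "h", "x"]

Working:
Block summaries:
  n0 def {e,h,x} use ∅
  n1 def {x} use {x}
  n2 def {s} use {e}
  n3 def {e,v} use {x}
  n4 def {h,v} use {h}

Liveness:
  n0: in=∅ out={e,h,x}
  n1: in={x} out=∅
  n2: in={e,h,x} out={h,x}
  n3: in={h,x} out={e,h,x}
  n4: in={h} out=∅

Interfere edges:
  e↔{h,s,v,x}
  h↔{e,s,v,x}
  s↔{e,h,x}
  v↔{e,h,x}
  x↔{e,h,s,v}

N(v) = ["e", "h", "x"]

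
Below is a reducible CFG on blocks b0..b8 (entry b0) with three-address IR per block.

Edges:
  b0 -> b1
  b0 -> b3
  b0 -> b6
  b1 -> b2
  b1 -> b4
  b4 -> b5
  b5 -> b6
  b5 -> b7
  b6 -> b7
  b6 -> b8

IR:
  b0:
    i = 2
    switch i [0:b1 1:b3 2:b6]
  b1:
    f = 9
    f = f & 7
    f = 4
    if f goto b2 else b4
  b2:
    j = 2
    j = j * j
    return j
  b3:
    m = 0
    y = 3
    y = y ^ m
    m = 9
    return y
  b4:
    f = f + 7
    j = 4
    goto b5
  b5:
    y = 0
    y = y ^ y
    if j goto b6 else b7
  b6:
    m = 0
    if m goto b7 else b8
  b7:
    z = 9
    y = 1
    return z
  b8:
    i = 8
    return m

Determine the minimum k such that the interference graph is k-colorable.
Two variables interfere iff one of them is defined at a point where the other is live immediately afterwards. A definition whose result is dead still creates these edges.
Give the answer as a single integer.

Answer: 2

Analysis:
def/use:
  b0: def={i} ue=∅
  b1: def={f} ue=∅
  b2: def={j} ue=∅
  b3: def={m,y} ue=∅
  b4: def={f,j} ue={f}
  b5: def={y} ue={j}
  b6: def={m} ue=∅
  b7: def={y,z} ue=∅
  b8: def={i} ue={m}

Backward fixpoint:
  b0 li=∅ lo=∅
  b1 li=∅ lo={f}
  b2 li=∅ lo=∅
  b3 li=∅ lo=∅
  b4 li={f} lo={j}
  b5 li={j} lo=∅
  b6 li=∅ lo={m}
  b7 li=∅ lo=∅
  b8 li={m} lo=∅

Conflict graph:
  f↔∅
  i↔{m}
  j↔{y}
  m↔{i,y}
  y↔{j,m,z}
  z↔{y}

Registers:
  lower bound: {i,m} mutually conflict ⇒ χ ≥ 2
  assign f→r0 i→r0 j→r1 m→r1 y→r0 z→r1 — no edge inside a register ⇒ χ ≤ 2
  χ = 2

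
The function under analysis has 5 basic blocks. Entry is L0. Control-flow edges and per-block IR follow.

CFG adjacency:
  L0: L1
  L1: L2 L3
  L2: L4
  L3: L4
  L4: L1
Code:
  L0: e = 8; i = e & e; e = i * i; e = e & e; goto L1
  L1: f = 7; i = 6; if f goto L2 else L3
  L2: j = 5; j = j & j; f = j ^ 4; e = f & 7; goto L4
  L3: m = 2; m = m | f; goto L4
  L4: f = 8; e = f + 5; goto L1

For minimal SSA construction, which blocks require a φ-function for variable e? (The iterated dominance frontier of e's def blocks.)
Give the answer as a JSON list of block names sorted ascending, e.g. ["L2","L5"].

idom tree: L1←L0 L2←L1 L3←L1 L4←L1
Dom at joins:
  L1: preds {L0,L4}: {L0} ∩ {L0,L1,L4} = {L0}; idom=L0
  L4: preds {L2,L3}: {L0,L1,L2} ∩ {L0,L1,L3} = {L0,L1}; idom=L1

DF derivation:
  join L1 pred L0: · stop@L0
  join L1 pred L4: L4→L1 stop@L0
  join L4 pred L2: L2 stop@L1
  join L4 pred L3: L3 stop@L1
  L0 → ∅
  L1 → {L1}
  L2 → {L4}
  L3 → {L4}
  L4 → {L1}

φ for e: defs {L0,L2,L4}
  DF⁺ = {L1,L4}

Answer: ["L1", "L4"]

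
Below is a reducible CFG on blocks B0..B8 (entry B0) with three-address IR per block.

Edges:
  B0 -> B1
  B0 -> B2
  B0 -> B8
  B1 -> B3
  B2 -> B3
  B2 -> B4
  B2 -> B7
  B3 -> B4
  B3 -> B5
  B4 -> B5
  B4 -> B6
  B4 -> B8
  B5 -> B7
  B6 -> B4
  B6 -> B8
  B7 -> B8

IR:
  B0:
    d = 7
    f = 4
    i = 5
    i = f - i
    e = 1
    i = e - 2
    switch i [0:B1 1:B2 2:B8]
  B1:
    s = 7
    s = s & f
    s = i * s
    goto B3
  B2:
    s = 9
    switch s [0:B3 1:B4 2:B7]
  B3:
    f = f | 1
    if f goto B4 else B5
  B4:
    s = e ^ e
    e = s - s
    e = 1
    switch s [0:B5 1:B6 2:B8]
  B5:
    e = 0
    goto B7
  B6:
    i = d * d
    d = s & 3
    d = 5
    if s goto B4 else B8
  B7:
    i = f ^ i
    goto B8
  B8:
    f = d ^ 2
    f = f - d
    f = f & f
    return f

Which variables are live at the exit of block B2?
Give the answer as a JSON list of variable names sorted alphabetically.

Answer: ["d", "e", "f", "i"]

Derivation:
Per-block:
  B0: {d,e,f,i} / ∅
  B1: {s} / {f,i}
  B2: {s} / ∅
  B3: {f} / {f}
  B4: {e,s} / {e}
  B5: {e} / ∅
  B6: {d,i} / {d,s}
  B7: {i} / {f,i}
  B8: {f} / {d}

Live sets:
  B0: in=∅ out={d,e,f,i}
  B1: in={d,e,f,i} out={d,e,f,i}
  B2: in={d,e,f,i} out={d,e,f,i}
  B3: in={d,e,f,i} out={d,e,f,i}
  B4: in={d,e,f,i} out={d,e,f,i,s}
  B5: in={d,f,i} out={d,f,i}
  B6: in={d,e,f,s} out={d,e,f,i}
  B7: in={d,f,i} out={d}
  B8: in={d} out=∅

live-out(B2) = ["d", "e", "f", "i"]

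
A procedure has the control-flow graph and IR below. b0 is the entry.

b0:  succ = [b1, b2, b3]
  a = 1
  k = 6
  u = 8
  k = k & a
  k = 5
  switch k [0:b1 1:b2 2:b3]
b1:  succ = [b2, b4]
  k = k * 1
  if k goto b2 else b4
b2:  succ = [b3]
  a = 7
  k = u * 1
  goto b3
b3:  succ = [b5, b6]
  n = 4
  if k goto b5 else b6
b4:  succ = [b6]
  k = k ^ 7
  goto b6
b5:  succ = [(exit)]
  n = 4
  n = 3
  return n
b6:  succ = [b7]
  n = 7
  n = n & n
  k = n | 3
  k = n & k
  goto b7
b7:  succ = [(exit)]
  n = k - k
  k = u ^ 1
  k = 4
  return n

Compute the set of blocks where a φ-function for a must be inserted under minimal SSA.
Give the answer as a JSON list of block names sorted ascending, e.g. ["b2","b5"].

idom tree: b1←b0 b2←b0 b3←b0 b4←b1 b5←b3 b6←b0 b7←b6
Join-block Dom:
  b2: preds {b0,b1}: {b0} ∩ {b0,b1} = {b0}; idom=b0
  b3: preds {b0,b2}: {b0} ∩ {b0,b2} = {b0}; idom=b0
  b6: preds {b3,b4}: {b0,b3} ∩ {b0,b1,b4} = {b0}; idom=b0

DF derivation:
  b2←b0: walk · to b0
  b2←b1: walk b1 to b0
  b3←b0: walk · to b0
  b3←b2: walk b2 to b0
  b6←b3: walk b3 to b0
  b6←b4: walk b4→b1 to b0
  DF(b0)=∅
  DF(b1)={b2,b6}
  DF(b2)={b3}
  DF(b3)={b6}
  DF(b4)={b6}
  DF(b5)=∅
  DF(b6)=∅
  DF(b7)=∅

φ for a: defs {b0,b2}
  DF⁺ = {b3,b6}

Answer: ["b3", "b6"]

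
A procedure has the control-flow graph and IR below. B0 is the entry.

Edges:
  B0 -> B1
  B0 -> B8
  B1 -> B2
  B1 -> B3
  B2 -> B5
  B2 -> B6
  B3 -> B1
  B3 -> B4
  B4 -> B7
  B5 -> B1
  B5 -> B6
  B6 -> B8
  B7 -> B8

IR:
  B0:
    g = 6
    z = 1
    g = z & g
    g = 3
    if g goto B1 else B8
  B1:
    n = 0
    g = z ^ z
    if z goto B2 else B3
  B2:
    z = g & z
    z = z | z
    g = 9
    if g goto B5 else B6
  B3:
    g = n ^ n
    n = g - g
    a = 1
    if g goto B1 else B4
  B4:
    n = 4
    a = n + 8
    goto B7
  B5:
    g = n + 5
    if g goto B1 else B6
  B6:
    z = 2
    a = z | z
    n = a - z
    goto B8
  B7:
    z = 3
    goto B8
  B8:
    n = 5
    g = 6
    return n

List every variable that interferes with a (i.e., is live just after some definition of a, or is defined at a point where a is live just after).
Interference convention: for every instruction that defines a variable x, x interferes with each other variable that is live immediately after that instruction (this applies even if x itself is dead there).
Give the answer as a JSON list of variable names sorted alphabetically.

def/use:
  B0: def={g,z} ue=∅
  B1: def={g,n} ue={z}
  B2: def={g,z} ue={g,z}
  B3: def={a,g,n} ue={n}
  B4: def={a,n} ue=∅
  B5: def={g} ue={n}
  B6: def={a,n,z} ue=∅
  B7: def={z} ue=∅
  B8: def={g,n} ue=∅

Liveness:
  B0 li=∅ lo={z}
  B1 li={z} lo={g,n,z}
  B2 li={g,n,z} lo={n,z}
  B3 li={n,z} lo={z}
  B4 li=∅ lo=∅
  B5 li={n,z} lo={z}
  B6 li=∅ lo=∅
  B7 li=∅ lo=∅
  B8 li=∅ lo=∅

Conflict graph:
  a — {g,z}
  g — {a,n,z}
  n — {g,z}
  z — {a,g,n}

N(a) = ["g", "z"]

Answer: ["g", "z"]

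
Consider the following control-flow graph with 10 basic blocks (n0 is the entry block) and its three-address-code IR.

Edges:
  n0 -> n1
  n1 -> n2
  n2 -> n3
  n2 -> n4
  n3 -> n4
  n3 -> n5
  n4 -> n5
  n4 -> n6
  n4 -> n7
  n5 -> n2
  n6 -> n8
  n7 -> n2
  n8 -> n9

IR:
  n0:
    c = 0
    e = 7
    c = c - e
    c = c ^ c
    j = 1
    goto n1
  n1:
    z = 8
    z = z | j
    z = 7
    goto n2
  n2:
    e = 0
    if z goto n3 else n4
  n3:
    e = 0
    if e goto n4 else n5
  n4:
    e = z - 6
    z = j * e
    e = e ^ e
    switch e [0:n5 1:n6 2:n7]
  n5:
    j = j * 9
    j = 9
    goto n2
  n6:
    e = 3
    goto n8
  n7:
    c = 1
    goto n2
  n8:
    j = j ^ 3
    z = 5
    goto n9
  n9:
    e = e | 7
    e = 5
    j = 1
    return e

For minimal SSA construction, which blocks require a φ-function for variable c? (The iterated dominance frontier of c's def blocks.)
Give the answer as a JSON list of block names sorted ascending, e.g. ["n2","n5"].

Answer: ["n2"]

Analysis:
idom tree: n1←n0 n2←n1 n3←n2 n4←n2 n5←n2 n6←n4 n7←n4 n8←n6 n9←n8
Dom∩ at merges:
  n2: preds {n1,n5,n7}: {n0,n1} ∩ {n0,n1,n2,n5} ∩ {n0,n1,n2,n4,n7} = {n0,n1}; idom=n1
  n4: preds {n2,n3}: {n0,n1,n2} ∩ {n0,n1,n2,n3} = {n0,n1,n2}; idom=n2
  n5: preds {n3,n4}: {n0,n1,n2,n3} ∩ {n0,n1,n2,n4} = {n0,n1,n2}; idom=n2

DF walk-up:
  n2←n1: walk · to n1
  n2←n5: walk n5→n2 to n1
  n2←n7: walk n7→n4→n2 to n1
  n4←n2: walk · to n2
  n4←n3: walk n3 to n2
  n5←n3: walk n3 to n2
  n5←n4: walk n4 to n2
  n0 → ∅
  n1 → ∅
  n2 → {n2}
  n3 → {n4,n5}
  n4 → {n2,n5}
  n5 → {n2}
  n6 → ∅
  n7 → {n2}
  n8 → ∅
  n9 → ∅

φ for c: defs {n0,n7}
  DF⁺ = {n2}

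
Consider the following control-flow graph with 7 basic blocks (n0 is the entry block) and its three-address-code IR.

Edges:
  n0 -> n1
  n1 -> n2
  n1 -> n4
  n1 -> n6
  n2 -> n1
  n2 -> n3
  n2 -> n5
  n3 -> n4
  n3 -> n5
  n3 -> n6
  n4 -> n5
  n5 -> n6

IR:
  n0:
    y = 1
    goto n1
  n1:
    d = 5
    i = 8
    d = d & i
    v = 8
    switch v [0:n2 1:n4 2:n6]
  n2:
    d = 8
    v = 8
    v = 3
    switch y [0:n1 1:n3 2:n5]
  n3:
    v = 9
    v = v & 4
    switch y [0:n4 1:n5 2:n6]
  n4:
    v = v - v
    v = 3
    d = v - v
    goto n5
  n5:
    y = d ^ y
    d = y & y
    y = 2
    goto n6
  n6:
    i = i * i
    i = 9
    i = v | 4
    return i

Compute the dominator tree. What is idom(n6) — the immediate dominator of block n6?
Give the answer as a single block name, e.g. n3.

Answer: n1

Working:
idom tree: n1←n0 n2←n1 n3←n2 n4←n1 n5←n1 n6←n1
Dom at joins:
  n1: preds {n0,n2}: {n0} ∩ {n0,n1,n2} = {n0}; idom=n0
  n4: preds {n1,n3}: {n0,n1} ∩ {n0,n1,n2,n3} = {n0,n1}; idom=n1
  n5: preds {n2,n3,n4}: {n0,n1,n2} ∩ {n0,n1,n2,n3} ∩ {n0,n1,n4} = {n0,n1}; idom=n1
  n6: preds {n1,n3,n5}: {n0,n1} ∩ {n0,n1,n2,n3} ∩ {n0,n1,n5} = {n0,n1}; idom=n1

idom(n6) = n1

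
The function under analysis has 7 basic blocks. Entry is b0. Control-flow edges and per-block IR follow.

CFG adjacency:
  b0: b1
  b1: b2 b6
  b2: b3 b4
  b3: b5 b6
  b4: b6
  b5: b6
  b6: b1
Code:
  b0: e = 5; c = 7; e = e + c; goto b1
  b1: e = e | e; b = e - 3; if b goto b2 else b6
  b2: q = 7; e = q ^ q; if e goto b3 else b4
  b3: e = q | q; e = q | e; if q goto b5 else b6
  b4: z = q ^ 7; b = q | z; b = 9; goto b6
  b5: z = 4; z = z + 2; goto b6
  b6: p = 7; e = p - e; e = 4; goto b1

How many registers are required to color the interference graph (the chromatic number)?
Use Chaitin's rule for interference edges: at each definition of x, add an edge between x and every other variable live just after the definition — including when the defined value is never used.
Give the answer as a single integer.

Answer: 3

Analysis:
Block summaries:
  b0 def {c,e} use ∅
  b1 def {b,e} use {e}
  b2 def {e,q} use ∅
  b3 def {e} use {q}
  b4 def {b,z} use {q}
  b5 def {z} use ∅
  b6 def {e,p} use {e}

Backward fixpoint:
  b0: in=∅ out={e}
  b1: in={e} out={e}
  b2: in=∅ out={e,q}
  b3: in={q} out={e}
  b4: in={e,q} out={e}
  b5: in={e} out={e}
  b6: in={e} out={e}

Conflict graph:
  b: {e}
  c: {e}
  e: {b,c,p,q,z}
  p: {e}
  q: {e,z}
  z: {e,q}

Colouring:
  lower bound: {e,q,z} mutually conflict ⇒ χ ≥ 3
  3-colouring: c0={e}  c1={b,c,p,q}  c2={z}
  χ = 3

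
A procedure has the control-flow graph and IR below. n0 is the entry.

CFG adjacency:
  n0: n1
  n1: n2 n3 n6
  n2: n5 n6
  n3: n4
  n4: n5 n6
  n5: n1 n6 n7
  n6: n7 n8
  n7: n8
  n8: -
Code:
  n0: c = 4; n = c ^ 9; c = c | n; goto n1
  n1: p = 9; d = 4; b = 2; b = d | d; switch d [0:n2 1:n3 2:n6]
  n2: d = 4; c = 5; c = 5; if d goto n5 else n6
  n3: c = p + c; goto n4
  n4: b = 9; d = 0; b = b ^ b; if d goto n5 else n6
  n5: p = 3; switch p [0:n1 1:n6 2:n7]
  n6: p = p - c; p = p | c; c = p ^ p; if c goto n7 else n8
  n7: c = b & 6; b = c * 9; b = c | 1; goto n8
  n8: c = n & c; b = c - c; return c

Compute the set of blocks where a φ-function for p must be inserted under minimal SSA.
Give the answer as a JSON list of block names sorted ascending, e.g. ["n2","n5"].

Answer: ["n1", "n6", "n7", "n8"]

Working:
idom tree: n1←n0 n2←n1 n3←n1 n4←n3 n5←n1 n6←n1 n7←n1 n8←n1
Join-block Dom:
  n1: preds {n0,n5}: {n0} ∩ {n0,n1,n5} = {n0}; idom=n0
  n5: preds {n2,n4}: {n0,n1,n2} ∩ {n0,n1,n3,n4} = {n0,n1}; idom=n1
  n6: preds {n1,n2,n4,n5}: {n0,n1} ∩ {n0,n1,n2} ∩ {n0,n1,n3,n4} ∩ {n0,n1,n5} = {n0,n1}; idom=n1
  n7: preds {n5,n6}: {n0,n1,n5} ∩ {n0,n1,n6} = {n0,n1}; idom=n1
  n8: preds {n6,n7}: {n0,n1,n6} ∩ {n0,n1,n7} = {n0,n1}; idom=n1

Frontier:
  join n1 pred n0: · stop@n0
  join n1 pred n5: n5→n1 stop@n0
  join n5 pred n2: n2 stop@n1
  join n5 pred n4: n4→n3 stop@n1
  join n6 pred n1: · stop@n1
  join n6 pred n2: n2 stop@n1
  join n6 pred n4: n4→n3 stop@n1
  join n6 pred n5: n5 stop@n1
  join n7 pred n5: n5 stop@n1
  join n7 pred n6: n6 stop@n1
  join n8 pred n6: n6 stop@n1
  join n8 pred n7: n7 stop@n1
  DF(n0)=∅
  DF(n1)={n1}
  DF(n2)={n5,n6}
  DF(n3)={n5,n6}
  DF(n4)={n5,n6}
  DF(n5)={n1,n6,n7}
  DF(n6)={n7,n8}
  DF(n7)={n8}
  DF(n8)=∅

φ for p: defs {n1,n5,n6}
  DF⁺ = {n1,n6,n7,n8}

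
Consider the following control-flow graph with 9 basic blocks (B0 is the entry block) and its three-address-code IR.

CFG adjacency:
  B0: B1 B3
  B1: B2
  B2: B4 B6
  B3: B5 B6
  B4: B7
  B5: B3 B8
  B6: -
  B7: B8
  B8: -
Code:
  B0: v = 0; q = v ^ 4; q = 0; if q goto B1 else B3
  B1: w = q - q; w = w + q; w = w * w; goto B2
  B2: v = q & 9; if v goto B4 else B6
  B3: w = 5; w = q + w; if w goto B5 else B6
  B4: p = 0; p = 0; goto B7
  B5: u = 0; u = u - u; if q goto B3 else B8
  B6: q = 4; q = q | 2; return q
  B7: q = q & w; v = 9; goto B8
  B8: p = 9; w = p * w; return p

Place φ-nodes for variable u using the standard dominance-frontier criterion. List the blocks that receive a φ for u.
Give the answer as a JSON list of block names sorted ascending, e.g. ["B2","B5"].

idom tree: B1←B0 B2←B1 B3←B0 B4←B2 B5←B3 B6←B0 B7←B4 B8←B0
Dom∩ at merges:
  B3: preds {B0,B5}: {B0} ∩ {B0,B3,B5} = {B0}; idom=B0
  B6: preds {B2,B3}: {B0,B1,B2} ∩ {B0,B3} = {B0}; idom=B0
  B8: preds {B5,B7}: {B0,B3,B5} ∩ {B0,B1,B2,B4,B7} = {B0}; idom=B0

Frontier:
  B3←B0: walk · to B0
  B3←B5: walk B5→B3 to B0
  B6←B2: walk B2→B1 to B0
  B6←B3: walk B3 to B0
  B8←B5: walk B5→B3 to B0
  B8←B7: walk B7→B4→B2→B1 to B0
  DF(B0)=∅
  DF(B1)={B6,B8}
  DF(B2)={B6,B8}
  DF(B3)={B3,B6,B8}
  DF(B4)={B8}
  DF(B5)={B3,B8}
  DF(B6)=∅
  DF(B7)={B8}
  DF(B8)=∅

φ for u: defs {B5}
  DF⁺ = {B3,B6,B8}

Answer: ["B3", "B6", "B8"]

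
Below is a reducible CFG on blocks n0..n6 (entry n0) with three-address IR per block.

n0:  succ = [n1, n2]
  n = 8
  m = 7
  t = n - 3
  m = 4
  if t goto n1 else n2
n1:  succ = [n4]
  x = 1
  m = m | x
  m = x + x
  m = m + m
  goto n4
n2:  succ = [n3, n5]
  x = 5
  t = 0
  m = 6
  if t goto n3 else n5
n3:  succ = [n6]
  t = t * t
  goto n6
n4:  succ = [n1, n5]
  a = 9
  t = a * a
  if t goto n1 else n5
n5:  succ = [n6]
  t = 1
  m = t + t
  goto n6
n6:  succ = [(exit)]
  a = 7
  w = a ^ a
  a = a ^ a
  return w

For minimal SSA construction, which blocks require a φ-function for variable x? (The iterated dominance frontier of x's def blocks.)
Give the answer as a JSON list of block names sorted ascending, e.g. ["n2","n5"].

idom tree: n1←n0 n2←n0 n3←n2 n4←n1 n5←n0 n6←n0
Join-block Dom:
  n1: preds {n0,n4}: {n0} ∩ {n0,n1,n4} = {n0}; idom=n0
  n5: preds {n2,n4}: {n0,n2} ∩ {n0,n1,n4} = {n0}; idom=n0
  n6: preds {n3,n5}: {n0,n2,n3} ∩ {n0,n5} = {n0}; idom=n0

DF derivation:
  join n1 pred n0: · stop@n0
  join n1 pred n4: n4→n1 stop@n0
  join n5 pred n2: n2 stop@n0
  join n5 pred n4: n4→n1 stop@n0
  join n6 pred n3: n3→n2 stop@n0
  join n6 pred n5: n5 stop@n0
  n0 → ∅
  n1 → {n1,n5}
  n2 → {n5,n6}
  n3 → {n6}
  n4 → {n1,n5}
  n5 → {n6}
  n6 → ∅

φ for x: defs {n1,n2}
  DF⁺ = {n1,n5,n6}

Answer: ["n1", "n5", "n6"]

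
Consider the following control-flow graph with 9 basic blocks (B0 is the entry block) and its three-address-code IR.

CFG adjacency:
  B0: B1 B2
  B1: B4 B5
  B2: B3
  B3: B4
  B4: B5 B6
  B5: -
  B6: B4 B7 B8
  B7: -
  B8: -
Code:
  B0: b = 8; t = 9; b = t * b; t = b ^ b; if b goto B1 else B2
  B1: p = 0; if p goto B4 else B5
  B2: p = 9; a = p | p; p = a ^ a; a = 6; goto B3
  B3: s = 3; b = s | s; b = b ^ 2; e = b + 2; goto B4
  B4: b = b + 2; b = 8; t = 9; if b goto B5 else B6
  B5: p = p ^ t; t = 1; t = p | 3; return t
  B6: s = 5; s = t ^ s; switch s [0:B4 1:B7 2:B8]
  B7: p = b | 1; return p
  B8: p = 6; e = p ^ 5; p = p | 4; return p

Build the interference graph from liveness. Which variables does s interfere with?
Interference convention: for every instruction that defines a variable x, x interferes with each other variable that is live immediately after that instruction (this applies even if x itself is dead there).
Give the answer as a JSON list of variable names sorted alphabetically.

Per-block:
  B0 def {b,t} use ∅
  B1 def {p} use ∅
  B2 def {a,p} use ∅
  B3 def {b,e,s} use ∅
  B4 def {b,t} use {b}
  B5 def {p,t} use {p,t}
  B6 def {s} use {t}
  B7 def {p} use {b}
  B8 def {e,p} use ∅

Backward fixpoint:
  B0 li=∅ lo={b,t}
  B1 li={b,t} lo={b,p,t}
  B2 li=∅ lo={p}
  B3 li={p} lo={b,p}
  B4 li={b,p} lo={b,p,t}
  B5 li={p,t} lo=∅
  B6 li={b,p,t} lo={b,p}
  B7 li={b} lo=∅
  B8 li=∅ lo=∅

Interference:
  a — {p}
  b — {e,p,s,t}
  e — {b,p}
  p — {a,b,e,s,t}
  s — {b,p,t}
  t — {b,p,s}

N(s) = ["b", "p", "t"]

Answer: ["b", "p", "t"]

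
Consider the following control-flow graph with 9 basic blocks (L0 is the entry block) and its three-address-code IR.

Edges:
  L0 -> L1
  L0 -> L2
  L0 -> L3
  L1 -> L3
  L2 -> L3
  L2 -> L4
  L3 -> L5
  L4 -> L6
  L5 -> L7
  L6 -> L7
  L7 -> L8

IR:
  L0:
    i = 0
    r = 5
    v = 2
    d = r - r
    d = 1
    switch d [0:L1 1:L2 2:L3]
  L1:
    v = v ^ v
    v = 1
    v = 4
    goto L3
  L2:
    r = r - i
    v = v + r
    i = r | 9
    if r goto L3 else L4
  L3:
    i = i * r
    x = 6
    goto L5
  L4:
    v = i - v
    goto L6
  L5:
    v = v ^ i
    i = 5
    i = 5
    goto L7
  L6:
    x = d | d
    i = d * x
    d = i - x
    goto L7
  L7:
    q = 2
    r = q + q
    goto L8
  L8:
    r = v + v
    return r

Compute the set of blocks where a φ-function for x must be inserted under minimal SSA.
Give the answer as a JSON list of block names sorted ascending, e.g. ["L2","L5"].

idom tree: L1←L0 L2←L0 L3←L0 L4←L2 L5←L3 L6←L4 L7←L0 L8←L7
Dom at joins:
  L3: preds {L0,L1,L2}: {L0} ∩ {L0,L1} ∩ {L0,L2} = {L0}; idom=L0
  L7: preds {L5,L6}: {L0,L3,L5} ∩ {L0,L2,L4,L6} = {L0}; idom=L0

Frontier:
  L3←L0: walk · to L0
  L3←L1: walk L1 to L0
  L3←L2: walk L2 to L0
  L7←L5: walk L5→L3 to L0
  L7←L6: walk L6→L4→L2 to L0
  DF(L0)=∅
  DF(L1)={L3}
  DF(L2)={L3,L7}
  DF(L3)={L7}
  DF(L4)={L7}
  DF(L5)={L7}
  DF(L6)={L7}
  DF(L7)=∅
  DF(L8)=∅

φ for x: defs {L3,L6}
  DF⁺ = {L7}

Answer: ["L7"]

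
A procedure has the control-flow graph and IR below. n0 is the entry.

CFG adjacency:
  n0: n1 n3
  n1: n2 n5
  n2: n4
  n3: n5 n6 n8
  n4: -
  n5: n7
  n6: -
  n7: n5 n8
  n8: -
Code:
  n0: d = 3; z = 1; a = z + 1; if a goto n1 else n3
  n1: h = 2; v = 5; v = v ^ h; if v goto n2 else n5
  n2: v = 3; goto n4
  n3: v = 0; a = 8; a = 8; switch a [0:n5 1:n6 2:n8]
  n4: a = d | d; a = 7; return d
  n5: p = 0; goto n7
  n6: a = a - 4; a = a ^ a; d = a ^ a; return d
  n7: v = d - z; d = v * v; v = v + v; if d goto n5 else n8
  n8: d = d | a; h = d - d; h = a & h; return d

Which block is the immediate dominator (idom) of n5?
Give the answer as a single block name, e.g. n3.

Answer: n0

Derivation:
idom tree: n1←n0 n2←n1 n3←n0 n4←n2 n5←n0 n6←n3 n7←n5 n8←n0
Join-block Dom:
  n5: preds {n1,n3,n7}: {n0,n1} ∩ {n0,n3} ∩ {n0,n5,n7} = {n0}; idom=n0
  n8: preds {n3,n7}: {n0,n3} ∩ {n0,n5,n7} = {n0}; idom=n0

idom(n5) = n0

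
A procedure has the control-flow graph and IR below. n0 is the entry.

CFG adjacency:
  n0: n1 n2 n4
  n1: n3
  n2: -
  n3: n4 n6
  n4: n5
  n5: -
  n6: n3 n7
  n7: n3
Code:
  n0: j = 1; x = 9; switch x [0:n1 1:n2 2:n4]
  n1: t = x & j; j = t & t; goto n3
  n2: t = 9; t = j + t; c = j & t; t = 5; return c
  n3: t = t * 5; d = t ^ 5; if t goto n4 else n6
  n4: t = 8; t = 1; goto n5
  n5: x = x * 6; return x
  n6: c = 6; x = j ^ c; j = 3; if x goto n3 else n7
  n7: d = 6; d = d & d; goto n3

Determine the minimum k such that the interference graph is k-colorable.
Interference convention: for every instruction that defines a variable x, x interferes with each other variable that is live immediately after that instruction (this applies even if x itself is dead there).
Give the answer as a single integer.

Answer: 4

Derivation:
Block summaries:
  n0: {j,x} / ∅
  n1: {j,t} / {j,x}
  n2: {c,t} / {j}
  n3: {d,t} / {t}
  n4: {t} / ∅
  n5: {x} / {x}
  n6: {c,j,x} / {j}
  n7: {d} / ∅

Backward fixpoint:
  n0: in=∅ out={j,x}
  n1: in={j,x} out={j,t,x}
  n2: in={j} out=∅
  n3: in={j,t,x} out={j,t,x}
  n4: in={x} out={x}
  n5: in={x} out=∅
  n6: in={j,t} out={j,t,x}
  n7: in={j,t,x} out={j,t,x}

Interfere edges:
  c: {j,t}
  d: {j,t,x}
  j: {c,d,t,x}
  t: {c,d,j,x}
  x: {d,j,t}

Chromatic number:
  lower bound: {d,j,t,x} mutually conflict ⇒ χ ≥ 4
  assign c→R2 d→R2 j→R0 t→R1 x→R3 — no edge inside a register ⇒ χ ≤ 4
  χ = 4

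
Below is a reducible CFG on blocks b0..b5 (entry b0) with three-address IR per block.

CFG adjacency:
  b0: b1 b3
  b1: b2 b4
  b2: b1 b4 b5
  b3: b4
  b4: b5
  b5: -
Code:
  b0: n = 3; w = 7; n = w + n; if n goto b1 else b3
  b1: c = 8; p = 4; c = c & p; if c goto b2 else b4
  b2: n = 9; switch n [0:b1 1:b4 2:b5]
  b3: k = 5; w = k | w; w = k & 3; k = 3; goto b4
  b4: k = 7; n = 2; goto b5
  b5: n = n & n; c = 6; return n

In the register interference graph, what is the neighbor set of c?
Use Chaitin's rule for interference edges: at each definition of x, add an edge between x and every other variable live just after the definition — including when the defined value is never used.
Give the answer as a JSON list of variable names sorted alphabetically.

Answer: ["n", "p"]

Derivation:
Block summaries:
  b0 def {n,w} use ∅
  b1 def {c,p} use ∅
  b2 def {n} use ∅
  b3 def {k,w} use {w}
  b4 def {k,n} use ∅
  b5 def {c,n} use {n}

Live sets:
  live b0: ∅→{w}
  live b1: ∅→∅
  live b2: ∅→{n}
  live b3: {w}→∅
  live b4: ∅→{n}
  live b5: {n}→∅

Interference:
  c↔{n,p}
  k↔{w}
  n↔{c,w}
  p↔{c}
  w↔{k,n}

N(c) = ["n", "p"]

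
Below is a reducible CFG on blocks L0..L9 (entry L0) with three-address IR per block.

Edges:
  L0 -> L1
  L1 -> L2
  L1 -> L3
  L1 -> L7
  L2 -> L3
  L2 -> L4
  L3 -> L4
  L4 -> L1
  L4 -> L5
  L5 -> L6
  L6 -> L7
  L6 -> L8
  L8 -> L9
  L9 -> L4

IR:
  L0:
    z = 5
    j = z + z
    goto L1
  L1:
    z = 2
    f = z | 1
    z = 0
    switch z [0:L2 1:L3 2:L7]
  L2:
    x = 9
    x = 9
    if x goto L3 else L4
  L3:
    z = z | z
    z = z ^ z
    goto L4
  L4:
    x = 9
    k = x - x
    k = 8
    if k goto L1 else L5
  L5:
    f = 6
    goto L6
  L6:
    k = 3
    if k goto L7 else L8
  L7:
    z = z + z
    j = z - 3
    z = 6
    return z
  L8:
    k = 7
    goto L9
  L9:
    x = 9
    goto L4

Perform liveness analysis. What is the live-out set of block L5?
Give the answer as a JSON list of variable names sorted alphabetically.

Block summaries:
  L0: def={j,z} ue=∅
  L1: def={f,z} ue=∅
  L2: def={x} ue=∅
  L3: def={z} ue={z}
  L4: def={k,x} ue=∅
  L5: def={f} ue=∅
  L6: def={k} ue=∅
  L7: def={j,z} ue={z}
  L8: def={k} ue=∅
  L9: def={x} ue=∅

Backward fixpoint:
  live L0: ∅→∅
  live L1: ∅→{z}
  live L2: {z}→{z}
  live L3: {z}→{z}
  live L4: {z}→{z}
  live L5: {z}→{z}
  live L6: {z}→{z}
  live L7: {z}→∅
  live L8: {z}→{z}
  live L9: {z}→{z}

live-out(L5) = ["z"]

Answer: ["z"]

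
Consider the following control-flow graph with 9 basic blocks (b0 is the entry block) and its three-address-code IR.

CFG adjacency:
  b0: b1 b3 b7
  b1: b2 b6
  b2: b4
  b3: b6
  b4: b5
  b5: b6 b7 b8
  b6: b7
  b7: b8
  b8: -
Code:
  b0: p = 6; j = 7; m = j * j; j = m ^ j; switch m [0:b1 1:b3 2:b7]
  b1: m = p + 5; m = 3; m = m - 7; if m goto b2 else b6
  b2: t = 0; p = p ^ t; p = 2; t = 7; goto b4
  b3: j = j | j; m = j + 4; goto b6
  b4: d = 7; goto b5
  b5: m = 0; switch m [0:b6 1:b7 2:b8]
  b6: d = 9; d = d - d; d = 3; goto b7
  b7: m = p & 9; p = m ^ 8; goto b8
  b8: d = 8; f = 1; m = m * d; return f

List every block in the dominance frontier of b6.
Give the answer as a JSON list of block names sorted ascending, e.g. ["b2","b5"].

idom tree: b1←b0 b2←b1 b3←b0 b4←b2 b5←b4 b6←b0 b7←b0 b8←b0
Join-block Dom:
  b6: preds {b1,b3,b5}: {b0,b1} ∩ {b0,b3} ∩ {b0,b1,b2,b4,b5} = {b0}; idom=b0
  b7: preds {b0,b5,b6}: {b0} ∩ {b0,b1,b2,b4,b5} ∩ {b0,b6} = {b0}; idom=b0
  b8: preds {b5,b7}: {b0,b1,b2,b4,b5} ∩ {b0,b7} = {b0}; idom=b0

DF derivation:
  join b6 pred b1: b1 stop@b0
  join b6 pred b3: b3 stop@b0
  join b6 pred b5: b5→b4→b2→b1 stop@b0
  join b7 pred b0: · stop@b0
  join b7 pred b5: b5→b4→b2→b1 stop@b0
  join b7 pred b6: b6 stop@b0
  join b8 pred b5: b5→b4→b2→b1 stop@b0
  join b8 pred b7: b7 stop@b0
  b0 → ∅
  b1 → {b6,b7,b8}
  b2 → {b6,b7,b8}
  b3 → {b6}
  b4 → {b6,b7,b8}
  b5 → {b6,b7,b8}
  b6 → {b7}
  b7 → {b8}
  b8 → ∅

DF(b6) = ["b7"]

Answer: ["b7"]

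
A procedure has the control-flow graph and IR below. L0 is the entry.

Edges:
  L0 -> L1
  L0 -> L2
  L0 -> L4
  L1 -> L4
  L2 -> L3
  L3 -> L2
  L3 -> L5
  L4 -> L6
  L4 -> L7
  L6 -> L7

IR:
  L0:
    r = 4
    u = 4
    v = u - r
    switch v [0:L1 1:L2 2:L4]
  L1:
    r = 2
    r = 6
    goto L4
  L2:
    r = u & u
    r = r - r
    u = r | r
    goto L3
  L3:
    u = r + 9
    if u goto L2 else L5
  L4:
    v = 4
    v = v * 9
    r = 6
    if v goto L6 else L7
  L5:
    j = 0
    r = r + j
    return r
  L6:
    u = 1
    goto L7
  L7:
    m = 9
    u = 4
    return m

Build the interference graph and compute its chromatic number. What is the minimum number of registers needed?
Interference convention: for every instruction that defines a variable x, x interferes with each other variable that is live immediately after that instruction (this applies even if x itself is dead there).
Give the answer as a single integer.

Answer: 3

Analysis:
def/use:
  L0: {r,u,v} / ∅
  L1: {r} / ∅
  L2: {r,u} / {u}
  L3: {u} / {r}
  L4: {r,v} / ∅
  L5: {j,r} / {r}
  L6: {u} / ∅
  L7: {m,u} / ∅

Liveness:
  L0: in=∅ out={u}
  L1: in=∅ out=∅
  L2: in={u} out={r}
  L3: in={r} out={r,u}
  L4: in=∅ out=∅
  L5: in={r} out=∅
  L6: in=∅ out=∅
  L7: in=∅ out=∅

Interference:
  j↔{r}
  m↔{u}
  r↔{j,u,v}
  u↔{m,r,v}
  v↔{r,u}

Colouring:
  lower bound: {r,u,v} mutually conflict ⇒ χ ≥ 3
  assign j→R1 m→R0 r→R0 u→R1 v→R2 — no edge inside a register ⇒ χ ≤ 3
  χ = 3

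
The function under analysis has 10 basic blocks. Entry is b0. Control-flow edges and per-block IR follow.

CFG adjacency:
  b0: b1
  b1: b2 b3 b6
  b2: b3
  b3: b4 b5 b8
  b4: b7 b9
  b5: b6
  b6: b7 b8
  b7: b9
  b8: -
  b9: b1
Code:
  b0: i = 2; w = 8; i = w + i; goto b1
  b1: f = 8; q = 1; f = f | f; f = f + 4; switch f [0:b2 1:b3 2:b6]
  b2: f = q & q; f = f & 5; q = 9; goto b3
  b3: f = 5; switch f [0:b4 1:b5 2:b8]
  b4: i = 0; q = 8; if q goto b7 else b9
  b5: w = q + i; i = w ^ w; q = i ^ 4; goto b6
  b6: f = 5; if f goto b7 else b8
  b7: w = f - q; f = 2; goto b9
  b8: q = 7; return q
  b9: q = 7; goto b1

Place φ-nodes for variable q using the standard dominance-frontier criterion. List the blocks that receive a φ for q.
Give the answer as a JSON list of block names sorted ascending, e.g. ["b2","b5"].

idom tree: b1←b0 b2←b1 b3←b1 b4←b3 b5←b3 b6←b1 b7←b1 b8←b1 b9←b1
Dom∩ at merges:
  b1: preds {b0,b9}: {b0} ∩ {b0,b1,b9} = {b0}; idom=b0
  b3: preds {b1,b2}: {b0,b1} ∩ {b0,b1,b2} = {b0,b1}; idom=b1
  b6: preds {b1,b5}: {b0,b1} ∩ {b0,b1,b3,b5} = {b0,b1}; idom=b1
  b7: preds {b4,b6}: {b0,b1,b3,b4} ∩ {b0,b1,b6} = {b0,b1}; idom=b1
  b8: preds {b3,b6}: {b0,b1,b3} ∩ {b0,b1,b6} = {b0,b1}; idom=b1
  b9: preds {b4,b7}: {b0,b1,b3,b4} ∩ {b0,b1,b7} = {b0,b1}; idom=b1

DF derivation:
  join b1 pred b0: · stop@b0
  join b1 pred b9: b9→b1 stop@b0
  join b3 pred b1: · stop@b1
  join b3 pred b2: b2 stop@b1
  join b6 pred b1: · stop@b1
  join b6 pred b5: b5→b3 stop@b1
  join b7 pred b4: b4→b3 stop@b1
  join b7 pred b6: b6 stop@b1
  join b8 pred b3: b3 stop@b1
  join b8 pred b6: b6 stop@b1
  join b9 pred b4: b4→b3 stop@b1
  join b9 pred b7: b7 stop@b1
  DF(b0)=∅
  DF(b1)={b1}
  DF(b2)={b3}
  DF(b3)={b6,b7,b8,b9}
  DF(b4)={b7,b9}
  DF(b5)={b6}
  DF(b6)={b7,b8}
  DF(b7)={b9}
  DF(b8)=∅
  DF(b9)={b1}

φ for q: defs {b1,b2,b4,b5,b8,b9}
  DF⁺ = {b1,b3,b6,b7,b8,b9}

Answer: ["b1", "b3", "b6", "b7", "b8", "b9"]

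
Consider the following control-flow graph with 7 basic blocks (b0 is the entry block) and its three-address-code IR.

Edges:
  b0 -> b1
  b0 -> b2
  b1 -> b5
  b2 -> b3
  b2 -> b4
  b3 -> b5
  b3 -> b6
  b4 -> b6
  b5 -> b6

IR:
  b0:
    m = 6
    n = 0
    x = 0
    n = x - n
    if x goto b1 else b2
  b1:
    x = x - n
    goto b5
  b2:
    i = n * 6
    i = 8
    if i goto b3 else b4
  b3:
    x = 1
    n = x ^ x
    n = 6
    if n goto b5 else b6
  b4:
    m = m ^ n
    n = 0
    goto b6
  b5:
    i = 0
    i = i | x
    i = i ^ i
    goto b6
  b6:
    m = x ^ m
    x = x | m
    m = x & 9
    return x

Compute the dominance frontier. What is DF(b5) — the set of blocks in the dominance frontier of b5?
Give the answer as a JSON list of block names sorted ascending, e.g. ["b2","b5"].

Answer: ["b6"]

Derivation:
idom tree: b1←b0 b2←b0 b3←b2 b4←b2 b5←b0 b6←b0
Join-block Dom:
  b5: preds {b1,b3}: {b0,b1} ∩ {b0,b2,b3} = {b0}; idom=b0
  b6: preds {b3,b4,b5}: {b0,b2,b3} ∩ {b0,b2,b4} ∩ {b0,b5} = {b0}; idom=b0

DF derivation:
  b5←b1: walk b1 to b0
  b5←b3: walk b3→b2 to b0
  b6←b3: walk b3→b2 to b0
  b6←b4: walk b4→b2 to b0
  b6←b5: walk b5 to b0
  b0 → ∅
  b1 → {b5}
  b2 → {b5,b6}
  b3 → {b5,b6}
  b4 → {b6}
  b5 → {b6}
  b6 → ∅

DF(b5) = ["b6"]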